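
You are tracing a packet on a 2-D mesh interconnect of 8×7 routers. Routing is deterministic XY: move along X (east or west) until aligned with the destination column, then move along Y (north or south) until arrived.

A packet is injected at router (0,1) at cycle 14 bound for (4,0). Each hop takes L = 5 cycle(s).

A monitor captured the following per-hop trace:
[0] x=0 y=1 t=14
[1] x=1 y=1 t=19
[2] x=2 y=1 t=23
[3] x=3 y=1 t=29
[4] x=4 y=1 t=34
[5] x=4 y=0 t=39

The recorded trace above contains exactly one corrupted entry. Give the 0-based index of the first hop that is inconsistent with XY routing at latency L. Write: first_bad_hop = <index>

first_bad_hop = 2

  1: Δx=+1 Δy=+0 Δt=5 [ok]
  2: Δx=+1 Δy=+0 Δt=4 [BAD: Δcyc=4≠L]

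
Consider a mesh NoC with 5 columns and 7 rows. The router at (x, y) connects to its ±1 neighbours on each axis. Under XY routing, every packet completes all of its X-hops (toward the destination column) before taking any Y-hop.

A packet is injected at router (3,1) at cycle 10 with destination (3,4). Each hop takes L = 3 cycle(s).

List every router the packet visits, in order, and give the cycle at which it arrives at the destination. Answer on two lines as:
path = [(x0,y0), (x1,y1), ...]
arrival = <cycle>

path = [(3,1), (3,2), (3,3), (3,4)]
arrival = 19

[0] x=3 y=1 t=10
[1] x=3 y=2 t=13 →N
[2] x=3 y=3 t=16 →N
[3] x=3 y=4 t=19 →N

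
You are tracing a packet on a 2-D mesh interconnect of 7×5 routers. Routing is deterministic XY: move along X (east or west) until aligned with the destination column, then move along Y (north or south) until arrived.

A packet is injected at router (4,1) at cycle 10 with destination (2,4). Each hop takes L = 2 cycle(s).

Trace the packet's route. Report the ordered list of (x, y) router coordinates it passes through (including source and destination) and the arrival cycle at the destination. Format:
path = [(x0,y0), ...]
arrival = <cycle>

#0 — 4,1 | c10
#1 — 3,1 | c12 | W
#2 — 2,1 | c14 | W
#3 — 2,2 | c16 | N
#4 — 2,3 | c18 | N
#5 — 2,4 | c20 | N

path = [(4,1), (3,1), (2,1), (2,2), (2,3), (2,4)]
arrival = 20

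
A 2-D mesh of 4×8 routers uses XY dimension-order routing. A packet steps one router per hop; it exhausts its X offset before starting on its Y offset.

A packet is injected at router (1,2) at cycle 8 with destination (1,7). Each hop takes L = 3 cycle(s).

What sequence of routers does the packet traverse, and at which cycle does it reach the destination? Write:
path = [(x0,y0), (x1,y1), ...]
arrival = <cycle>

path = [(1,2), (1,3), (1,4), (1,5), (1,6), (1,7)]
arrival = 23

  0. router=(1,2) cycle=8 (inject)
  1. router=(1,3) cycle=11 dir=N
  2. router=(1,4) cycle=14 dir=N
  3. router=(1,5) cycle=17 dir=N
  4. router=(1,6) cycle=20 dir=N
  5. router=(1,7) cycle=23 dir=N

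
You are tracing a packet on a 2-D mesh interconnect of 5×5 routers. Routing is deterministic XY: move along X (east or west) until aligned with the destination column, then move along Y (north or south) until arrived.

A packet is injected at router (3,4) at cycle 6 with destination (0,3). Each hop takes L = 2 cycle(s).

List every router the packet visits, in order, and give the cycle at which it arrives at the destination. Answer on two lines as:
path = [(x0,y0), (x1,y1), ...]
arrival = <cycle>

path = [(3,4), (2,4), (1,4), (0,4), (0,3)]
arrival = 14

t=6: at (3,4)
t=8: at (2,4) after W
t=10: at (1,4) after W
t=12: at (0,4) after W
t=14: at (0,3) after S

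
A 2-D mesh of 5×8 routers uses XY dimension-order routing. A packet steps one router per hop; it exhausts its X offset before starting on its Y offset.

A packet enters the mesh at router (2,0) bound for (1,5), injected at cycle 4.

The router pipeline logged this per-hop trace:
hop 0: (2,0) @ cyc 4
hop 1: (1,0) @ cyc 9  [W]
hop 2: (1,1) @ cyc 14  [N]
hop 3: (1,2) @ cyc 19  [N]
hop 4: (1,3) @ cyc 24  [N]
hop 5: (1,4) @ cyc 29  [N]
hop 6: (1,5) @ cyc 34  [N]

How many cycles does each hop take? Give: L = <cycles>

L = 5

From hop 0 (4) to hop 1 (9): +5 cycles.
One hop costs L cycles, so L = 5.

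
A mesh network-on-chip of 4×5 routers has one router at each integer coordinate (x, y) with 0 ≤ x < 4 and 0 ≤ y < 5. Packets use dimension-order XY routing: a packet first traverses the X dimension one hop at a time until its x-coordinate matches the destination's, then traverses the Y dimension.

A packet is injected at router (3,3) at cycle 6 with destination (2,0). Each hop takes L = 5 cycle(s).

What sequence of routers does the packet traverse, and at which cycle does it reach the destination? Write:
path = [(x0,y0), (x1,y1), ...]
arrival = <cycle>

path = [(3,3), (2,3), (2,2), (2,1), (2,0)]
arrival = 26

[0] x=3 y=3 t=6
[1] x=2 y=3 t=11 →W
[2] x=2 y=2 t=16 →S
[3] x=2 y=1 t=21 →S
[4] x=2 y=0 t=26 →S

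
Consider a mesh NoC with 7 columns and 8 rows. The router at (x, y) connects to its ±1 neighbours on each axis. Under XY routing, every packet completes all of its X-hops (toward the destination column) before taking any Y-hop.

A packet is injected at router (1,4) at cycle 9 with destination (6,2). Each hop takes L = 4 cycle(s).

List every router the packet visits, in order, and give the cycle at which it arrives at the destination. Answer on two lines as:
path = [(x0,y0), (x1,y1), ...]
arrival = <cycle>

src (1,4)  cyc=9
E→(2,4)  cyc=13
E→(3,4)  cyc=17
E→(4,4)  cyc=21
E→(5,4)  cyc=25
E→(6,4)  cyc=29
S→(6,3)  cyc=33
S→(6,2)  cyc=37

path = [(1,4), (2,4), (3,4), (4,4), (5,4), (6,4), (6,3), (6,2)]
arrival = 37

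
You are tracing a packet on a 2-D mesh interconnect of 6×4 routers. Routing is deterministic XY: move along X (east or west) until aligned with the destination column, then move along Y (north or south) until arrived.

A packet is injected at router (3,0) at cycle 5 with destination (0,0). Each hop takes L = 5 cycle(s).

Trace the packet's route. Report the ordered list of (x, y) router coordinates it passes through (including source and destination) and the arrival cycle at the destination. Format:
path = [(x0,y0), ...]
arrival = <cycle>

t=5: at (3,0)
t=10: at (2,0) after W
t=15: at (1,0) after W
t=20: at (0,0) after W

path = [(3,0), (2,0), (1,0), (0,0)]
arrival = 20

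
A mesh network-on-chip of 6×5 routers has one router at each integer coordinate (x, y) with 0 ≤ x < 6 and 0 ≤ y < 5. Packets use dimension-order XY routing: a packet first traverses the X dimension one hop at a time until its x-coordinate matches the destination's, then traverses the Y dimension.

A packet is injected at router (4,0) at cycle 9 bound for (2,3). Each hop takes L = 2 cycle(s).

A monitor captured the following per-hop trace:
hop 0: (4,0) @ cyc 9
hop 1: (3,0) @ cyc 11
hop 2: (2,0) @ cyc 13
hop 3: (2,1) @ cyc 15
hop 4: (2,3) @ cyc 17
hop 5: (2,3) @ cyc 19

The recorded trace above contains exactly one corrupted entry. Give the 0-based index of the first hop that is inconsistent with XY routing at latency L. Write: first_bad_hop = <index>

[1] (-1,+0) / 2c ⇒ ok
[2] (-1,+0) / 2c ⇒ ok
[3] (+0,+1) / 2c ⇒ ok
[4] (+0,+2) / 2c ⇒ BAD: non-unit step

first_bad_hop = 4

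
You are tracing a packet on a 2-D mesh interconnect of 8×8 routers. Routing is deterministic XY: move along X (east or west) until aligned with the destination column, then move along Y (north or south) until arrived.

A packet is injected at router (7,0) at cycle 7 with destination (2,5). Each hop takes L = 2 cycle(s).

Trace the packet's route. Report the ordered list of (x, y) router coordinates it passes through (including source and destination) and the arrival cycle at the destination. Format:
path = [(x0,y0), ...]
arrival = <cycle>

path = [(7,0), (6,0), (5,0), (4,0), (3,0), (2,0), (2,1), (2,2), (2,3), (2,4), (2,5)]
arrival = 27

#0 — 7,0 | c7
#1 — 6,0 | c9 | W
#2 — 5,0 | c11 | W
#3 — 4,0 | c13 | W
#4 — 3,0 | c15 | W
#5 — 2,0 | c17 | W
#6 — 2,1 | c19 | N
#7 — 2,2 | c21 | N
#8 — 2,3 | c23 | N
#9 — 2,4 | c25 | N
#10 — 2,5 | c27 | N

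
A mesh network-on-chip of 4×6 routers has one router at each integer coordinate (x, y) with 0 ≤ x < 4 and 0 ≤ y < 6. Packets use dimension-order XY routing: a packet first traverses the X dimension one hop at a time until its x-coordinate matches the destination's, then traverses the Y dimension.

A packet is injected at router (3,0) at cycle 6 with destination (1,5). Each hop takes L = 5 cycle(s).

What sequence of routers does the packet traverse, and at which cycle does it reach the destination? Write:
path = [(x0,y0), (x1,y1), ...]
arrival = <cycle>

src (3,0)  cyc=6
W→(2,0)  cyc=11
W→(1,0)  cyc=16
N→(1,1)  cyc=21
N→(1,2)  cyc=26
N→(1,3)  cyc=31
N→(1,4)  cyc=36
N→(1,5)  cyc=41

path = [(3,0), (2,0), (1,0), (1,1), (1,2), (1,3), (1,4), (1,5)]
arrival = 41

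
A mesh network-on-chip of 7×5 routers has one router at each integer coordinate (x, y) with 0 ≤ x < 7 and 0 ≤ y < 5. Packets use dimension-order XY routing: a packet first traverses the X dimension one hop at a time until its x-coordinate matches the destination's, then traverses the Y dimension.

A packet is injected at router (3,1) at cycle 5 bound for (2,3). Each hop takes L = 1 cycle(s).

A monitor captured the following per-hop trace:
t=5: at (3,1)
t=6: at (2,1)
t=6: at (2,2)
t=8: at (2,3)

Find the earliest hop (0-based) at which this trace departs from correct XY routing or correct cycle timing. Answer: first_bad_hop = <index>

  1: Δx=-1 Δy=+0 Δt=1 [ok]
  2: Δx=+0 Δy=+1 Δt=0 [BAD: Δcyc=0≠L]

first_bad_hop = 2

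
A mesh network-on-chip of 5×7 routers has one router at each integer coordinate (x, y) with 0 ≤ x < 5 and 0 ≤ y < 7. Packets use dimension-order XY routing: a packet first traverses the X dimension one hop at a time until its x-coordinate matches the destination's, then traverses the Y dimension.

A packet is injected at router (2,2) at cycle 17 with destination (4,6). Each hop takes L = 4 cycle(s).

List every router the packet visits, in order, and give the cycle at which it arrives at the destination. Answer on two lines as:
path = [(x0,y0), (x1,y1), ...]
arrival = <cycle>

t=17: at (2,2)
t=21: at (3,2) after E
t=25: at (4,2) after E
t=29: at (4,3) after N
t=33: at (4,4) after N
t=37: at (4,5) after N
t=41: at (4,6) after N

path = [(2,2), (3,2), (4,2), (4,3), (4,4), (4,5), (4,6)]
arrival = 41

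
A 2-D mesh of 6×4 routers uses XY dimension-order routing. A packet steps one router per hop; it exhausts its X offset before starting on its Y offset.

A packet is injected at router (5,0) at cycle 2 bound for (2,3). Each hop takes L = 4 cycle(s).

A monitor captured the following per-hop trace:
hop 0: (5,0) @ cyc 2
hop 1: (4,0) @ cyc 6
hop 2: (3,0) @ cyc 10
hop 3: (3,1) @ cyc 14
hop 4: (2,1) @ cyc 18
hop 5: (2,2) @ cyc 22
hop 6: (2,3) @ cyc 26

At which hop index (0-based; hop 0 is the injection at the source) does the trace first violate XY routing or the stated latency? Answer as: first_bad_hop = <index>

first_bad_hop = 3

  1: Δx=-1 Δy=+0 Δt=4 [ok]
  2: Δx=-1 Δy=+0 Δt=4 [ok]
  3: Δx=+0 Δy=+1 Δt=4 [BAD: Y-move but x=3≠2]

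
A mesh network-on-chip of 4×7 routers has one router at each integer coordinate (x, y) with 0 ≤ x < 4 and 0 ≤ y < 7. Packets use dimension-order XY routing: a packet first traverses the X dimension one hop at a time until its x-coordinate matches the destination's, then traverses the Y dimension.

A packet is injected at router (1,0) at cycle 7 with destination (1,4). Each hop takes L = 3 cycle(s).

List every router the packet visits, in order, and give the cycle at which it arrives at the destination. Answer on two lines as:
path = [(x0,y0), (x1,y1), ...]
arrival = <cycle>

  0. router=(1,0) cycle=7 (inject)
  1. router=(1,1) cycle=10 dir=N
  2. router=(1,2) cycle=13 dir=N
  3. router=(1,3) cycle=16 dir=N
  4. router=(1,4) cycle=19 dir=N

path = [(1,0), (1,1), (1,2), (1,3), (1,4)]
arrival = 19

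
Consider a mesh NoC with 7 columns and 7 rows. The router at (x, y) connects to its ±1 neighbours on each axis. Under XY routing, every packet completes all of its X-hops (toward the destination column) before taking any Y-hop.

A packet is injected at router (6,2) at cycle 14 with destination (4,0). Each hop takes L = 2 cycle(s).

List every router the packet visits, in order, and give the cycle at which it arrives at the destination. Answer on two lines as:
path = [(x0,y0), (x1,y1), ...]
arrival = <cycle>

  0. router=(6,2) cycle=14 (inject)
  1. router=(5,2) cycle=16 dir=W
  2. router=(4,2) cycle=18 dir=W
  3. router=(4,1) cycle=20 dir=S
  4. router=(4,0) cycle=22 dir=S

path = [(6,2), (5,2), (4,2), (4,1), (4,0)]
arrival = 22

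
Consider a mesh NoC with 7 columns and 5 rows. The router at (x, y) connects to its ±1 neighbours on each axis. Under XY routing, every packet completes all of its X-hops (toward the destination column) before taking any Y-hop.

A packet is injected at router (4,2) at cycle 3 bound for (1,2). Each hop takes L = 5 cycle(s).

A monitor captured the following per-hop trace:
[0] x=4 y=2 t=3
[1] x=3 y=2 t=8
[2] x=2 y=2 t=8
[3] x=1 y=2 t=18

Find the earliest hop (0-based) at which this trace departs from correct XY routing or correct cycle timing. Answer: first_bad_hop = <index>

hop 1: step (-1,+0), +5 cyc — ok
hop 2: step (-1,+0), +0 cyc — BAD: Δcyc=0≠L

first_bad_hop = 2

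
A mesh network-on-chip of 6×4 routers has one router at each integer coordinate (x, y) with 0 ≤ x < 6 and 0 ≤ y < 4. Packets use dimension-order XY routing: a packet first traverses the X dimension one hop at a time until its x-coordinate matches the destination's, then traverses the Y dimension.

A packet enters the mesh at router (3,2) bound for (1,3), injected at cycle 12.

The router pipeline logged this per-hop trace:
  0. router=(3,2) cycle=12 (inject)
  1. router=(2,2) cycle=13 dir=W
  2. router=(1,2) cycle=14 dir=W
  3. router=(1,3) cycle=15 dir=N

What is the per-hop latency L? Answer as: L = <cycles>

cyc[1] − cyc[0] = 13 − 12 = 1.
That increment is L by definition: L = 1.

L = 1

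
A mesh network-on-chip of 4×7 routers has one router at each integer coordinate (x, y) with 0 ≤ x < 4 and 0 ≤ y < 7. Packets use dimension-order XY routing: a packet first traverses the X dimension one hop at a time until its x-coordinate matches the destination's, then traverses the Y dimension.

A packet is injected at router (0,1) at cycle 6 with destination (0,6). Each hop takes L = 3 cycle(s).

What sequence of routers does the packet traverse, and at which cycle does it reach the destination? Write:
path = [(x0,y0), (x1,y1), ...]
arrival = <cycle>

path = [(0,1), (0,2), (0,3), (0,4), (0,5), (0,6)]
arrival = 21

hop 0: (0,1) @ cyc 6
hop 1: (0,2) @ cyc 9  [N]
hop 2: (0,3) @ cyc 12  [N]
hop 3: (0,4) @ cyc 15  [N]
hop 4: (0,5) @ cyc 18  [N]
hop 5: (0,6) @ cyc 21  [N]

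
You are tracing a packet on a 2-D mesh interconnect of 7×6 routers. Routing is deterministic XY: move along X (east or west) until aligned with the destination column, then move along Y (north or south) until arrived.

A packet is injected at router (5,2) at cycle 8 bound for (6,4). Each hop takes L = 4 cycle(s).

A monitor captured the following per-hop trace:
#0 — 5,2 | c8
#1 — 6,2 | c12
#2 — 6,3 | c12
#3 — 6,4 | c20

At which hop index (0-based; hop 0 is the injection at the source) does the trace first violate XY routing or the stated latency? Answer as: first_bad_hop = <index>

[1] (+1,+0) / 4c ⇒ ok
[2] (+0,+1) / 0c ⇒ BAD: Δcyc=0≠L

first_bad_hop = 2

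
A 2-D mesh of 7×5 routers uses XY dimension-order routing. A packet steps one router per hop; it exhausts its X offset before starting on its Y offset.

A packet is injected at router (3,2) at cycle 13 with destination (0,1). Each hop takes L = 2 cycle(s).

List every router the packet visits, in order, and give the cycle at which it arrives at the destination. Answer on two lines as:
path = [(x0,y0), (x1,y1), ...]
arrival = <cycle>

path = [(3,2), (2,2), (1,2), (0,2), (0,1)]
arrival = 21

[0] x=3 y=2 t=13
[1] x=2 y=2 t=15 →W
[2] x=1 y=2 t=17 →W
[3] x=0 y=2 t=19 →W
[4] x=0 y=1 t=21 →S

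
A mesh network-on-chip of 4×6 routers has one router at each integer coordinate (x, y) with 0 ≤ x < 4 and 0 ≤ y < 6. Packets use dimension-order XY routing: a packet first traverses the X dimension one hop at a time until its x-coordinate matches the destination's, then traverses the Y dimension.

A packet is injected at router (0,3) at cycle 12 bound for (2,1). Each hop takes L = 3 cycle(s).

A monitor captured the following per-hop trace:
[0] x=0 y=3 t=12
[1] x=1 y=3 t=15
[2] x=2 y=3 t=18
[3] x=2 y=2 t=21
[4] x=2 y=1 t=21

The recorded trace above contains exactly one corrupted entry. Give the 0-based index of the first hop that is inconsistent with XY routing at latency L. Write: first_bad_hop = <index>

  1: Δx=+1 Δy=+0 Δt=3 [ok]
  2: Δx=+1 Δy=+0 Δt=3 [ok]
  3: Δx=+0 Δy=-1 Δt=3 [ok]
  4: Δx=+0 Δy=-1 Δt=0 [BAD: Δcyc=0≠L]

first_bad_hop = 4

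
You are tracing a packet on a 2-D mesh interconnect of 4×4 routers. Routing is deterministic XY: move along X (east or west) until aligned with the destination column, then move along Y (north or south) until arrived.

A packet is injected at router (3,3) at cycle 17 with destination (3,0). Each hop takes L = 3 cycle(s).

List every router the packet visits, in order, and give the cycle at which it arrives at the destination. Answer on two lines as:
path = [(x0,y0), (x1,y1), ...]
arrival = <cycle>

path = [(3,3), (3,2), (3,1), (3,0)]
arrival = 26

hop 0: (3,3) @ cyc 17
hop 1: (3,2) @ cyc 20  [S]
hop 2: (3,1) @ cyc 23  [S]
hop 3: (3,0) @ cyc 26  [S]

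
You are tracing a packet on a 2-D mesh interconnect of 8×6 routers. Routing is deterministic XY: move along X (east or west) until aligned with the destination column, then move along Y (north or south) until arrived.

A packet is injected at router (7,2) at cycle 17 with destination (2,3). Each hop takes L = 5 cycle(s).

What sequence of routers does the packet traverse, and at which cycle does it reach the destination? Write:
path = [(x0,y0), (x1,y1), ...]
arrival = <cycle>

path = [(7,2), (6,2), (5,2), (4,2), (3,2), (2,2), (2,3)]
arrival = 47

t=17: at (7,2)
t=22: at (6,2) after W
t=27: at (5,2) after W
t=32: at (4,2) after W
t=37: at (3,2) after W
t=42: at (2,2) after W
t=47: at (2,3) after N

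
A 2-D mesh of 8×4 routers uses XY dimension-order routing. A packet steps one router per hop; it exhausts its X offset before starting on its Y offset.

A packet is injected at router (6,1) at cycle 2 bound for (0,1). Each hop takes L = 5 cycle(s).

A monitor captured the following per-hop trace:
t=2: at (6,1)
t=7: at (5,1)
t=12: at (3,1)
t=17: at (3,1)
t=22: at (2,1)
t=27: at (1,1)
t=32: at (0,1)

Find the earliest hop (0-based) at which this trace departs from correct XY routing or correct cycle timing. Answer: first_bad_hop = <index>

check 1→ d=(-1,0) cyc+5: ok
check 2→ d=(-2,0) cyc+5: BAD: non-unit step

first_bad_hop = 2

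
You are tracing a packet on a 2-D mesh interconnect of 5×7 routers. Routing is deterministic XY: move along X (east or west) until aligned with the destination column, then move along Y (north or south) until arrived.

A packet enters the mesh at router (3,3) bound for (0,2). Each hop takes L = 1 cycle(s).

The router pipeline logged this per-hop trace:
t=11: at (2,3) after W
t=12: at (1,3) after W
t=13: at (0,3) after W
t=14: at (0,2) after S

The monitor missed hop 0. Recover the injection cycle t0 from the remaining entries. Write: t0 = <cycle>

t0 = 10

cyc[1] = 11 and cyc[k] = t0 + k·L for every k.
t0 = cyc[1] − L = 11 − 1 = 10.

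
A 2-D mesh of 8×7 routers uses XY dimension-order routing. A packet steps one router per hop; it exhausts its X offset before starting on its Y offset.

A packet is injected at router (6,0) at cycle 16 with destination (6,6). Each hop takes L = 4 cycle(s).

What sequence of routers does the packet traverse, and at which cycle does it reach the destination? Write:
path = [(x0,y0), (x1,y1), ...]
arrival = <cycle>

path = [(6,0), (6,1), (6,2), (6,3), (6,4), (6,5), (6,6)]
arrival = 40

#0 — 6,0 | c16
#1 — 6,1 | c20 | N
#2 — 6,2 | c24 | N
#3 — 6,3 | c28 | N
#4 — 6,4 | c32 | N
#5 — 6,5 | c36 | N
#6 — 6,6 | c40 | N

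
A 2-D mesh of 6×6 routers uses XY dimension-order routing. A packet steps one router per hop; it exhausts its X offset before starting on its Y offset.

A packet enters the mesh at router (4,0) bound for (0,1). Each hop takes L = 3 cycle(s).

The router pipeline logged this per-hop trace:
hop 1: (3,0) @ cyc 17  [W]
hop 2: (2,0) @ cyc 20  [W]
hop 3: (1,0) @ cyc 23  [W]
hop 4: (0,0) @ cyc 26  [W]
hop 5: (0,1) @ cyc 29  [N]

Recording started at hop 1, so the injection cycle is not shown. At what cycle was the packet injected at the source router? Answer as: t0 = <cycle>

Hop 1 reached at cycle 17; hop k is at t0 + k·L.
t0 = cyc[1] − L = 17 − 3 = 14.

t0 = 14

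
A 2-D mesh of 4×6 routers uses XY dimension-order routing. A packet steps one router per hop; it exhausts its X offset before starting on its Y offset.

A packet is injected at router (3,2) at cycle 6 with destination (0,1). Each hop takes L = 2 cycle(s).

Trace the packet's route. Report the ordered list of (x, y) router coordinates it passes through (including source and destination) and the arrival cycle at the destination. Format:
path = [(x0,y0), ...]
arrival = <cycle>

path = [(3,2), (2,2), (1,2), (0,2), (0,1)]
arrival = 14

[0] x=3 y=2 t=6
[1] x=2 y=2 t=8 →W
[2] x=1 y=2 t=10 →W
[3] x=0 y=2 t=12 →W
[4] x=0 y=1 t=14 →S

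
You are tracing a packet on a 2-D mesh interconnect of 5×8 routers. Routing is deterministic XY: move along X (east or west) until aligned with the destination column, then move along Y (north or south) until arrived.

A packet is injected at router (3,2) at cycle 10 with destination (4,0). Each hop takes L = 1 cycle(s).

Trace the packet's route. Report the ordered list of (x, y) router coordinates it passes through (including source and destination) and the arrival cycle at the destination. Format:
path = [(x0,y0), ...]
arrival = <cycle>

path = [(3,2), (4,2), (4,1), (4,0)]
arrival = 13

  0. router=(3,2) cycle=10 (inject)
  1. router=(4,2) cycle=11 dir=E
  2. router=(4,1) cycle=12 dir=S
  3. router=(4,0) cycle=13 dir=S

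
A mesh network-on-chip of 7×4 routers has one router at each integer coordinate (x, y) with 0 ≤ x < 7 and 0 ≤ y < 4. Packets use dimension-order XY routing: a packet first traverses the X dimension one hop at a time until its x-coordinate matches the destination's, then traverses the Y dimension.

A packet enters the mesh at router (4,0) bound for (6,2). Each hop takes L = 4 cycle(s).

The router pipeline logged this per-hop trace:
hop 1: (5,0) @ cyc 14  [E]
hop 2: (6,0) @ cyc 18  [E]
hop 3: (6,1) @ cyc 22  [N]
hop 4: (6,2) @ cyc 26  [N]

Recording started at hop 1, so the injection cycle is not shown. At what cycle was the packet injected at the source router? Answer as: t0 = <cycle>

t0 = 10

cyc[1] = 14 and cyc[k] = t0 + k·L for every k.
So t0 = 14 − 1·4 = 10.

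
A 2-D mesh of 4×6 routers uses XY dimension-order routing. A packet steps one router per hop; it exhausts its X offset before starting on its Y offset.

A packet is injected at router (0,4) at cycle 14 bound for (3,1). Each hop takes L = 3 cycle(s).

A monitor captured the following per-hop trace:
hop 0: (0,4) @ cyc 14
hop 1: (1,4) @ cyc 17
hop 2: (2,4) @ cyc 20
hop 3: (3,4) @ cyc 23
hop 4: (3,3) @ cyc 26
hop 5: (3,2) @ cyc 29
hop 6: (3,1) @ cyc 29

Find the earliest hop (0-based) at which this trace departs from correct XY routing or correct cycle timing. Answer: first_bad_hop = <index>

[1] (+1,+0) / 3c ⇒ ok
[2] (+1,+0) / 3c ⇒ ok
[3] (+1,+0) / 3c ⇒ ok
[4] (+0,-1) / 3c ⇒ ok
[5] (+0,-1) / 3c ⇒ ok
[6] (+0,-1) / 0c ⇒ BAD: Δcyc=0≠L

first_bad_hop = 6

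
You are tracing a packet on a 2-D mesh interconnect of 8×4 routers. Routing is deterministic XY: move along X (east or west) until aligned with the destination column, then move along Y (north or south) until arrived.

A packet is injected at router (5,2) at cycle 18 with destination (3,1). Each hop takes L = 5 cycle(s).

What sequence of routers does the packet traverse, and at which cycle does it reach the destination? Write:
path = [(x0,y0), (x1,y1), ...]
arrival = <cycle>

path = [(5,2), (4,2), (3,2), (3,1)]
arrival = 33

#0 — 5,2 | c18
#1 — 4,2 | c23 | W
#2 — 3,2 | c28 | W
#3 — 3,1 | c33 | S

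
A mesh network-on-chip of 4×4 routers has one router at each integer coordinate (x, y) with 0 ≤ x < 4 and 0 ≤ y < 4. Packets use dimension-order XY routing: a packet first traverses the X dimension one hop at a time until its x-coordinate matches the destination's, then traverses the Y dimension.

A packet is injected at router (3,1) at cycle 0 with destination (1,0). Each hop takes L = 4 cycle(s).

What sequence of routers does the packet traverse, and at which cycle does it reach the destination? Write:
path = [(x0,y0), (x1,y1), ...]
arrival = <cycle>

hop 0: (3,1) @ cyc 0
hop 1: (2,1) @ cyc 4  [W]
hop 2: (1,1) @ cyc 8  [W]
hop 3: (1,0) @ cyc 12  [S]

path = [(3,1), (2,1), (1,1), (1,0)]
arrival = 12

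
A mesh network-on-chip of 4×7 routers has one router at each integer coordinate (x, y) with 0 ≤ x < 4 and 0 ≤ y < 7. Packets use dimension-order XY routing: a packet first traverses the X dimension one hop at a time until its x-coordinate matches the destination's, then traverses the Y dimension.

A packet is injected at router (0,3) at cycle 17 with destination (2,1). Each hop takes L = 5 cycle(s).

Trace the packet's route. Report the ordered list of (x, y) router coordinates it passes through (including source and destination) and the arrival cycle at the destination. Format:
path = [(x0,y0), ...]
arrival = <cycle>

#0 — 0,3 | c17
#1 — 1,3 | c22 | E
#2 — 2,3 | c27 | E
#3 — 2,2 | c32 | S
#4 — 2,1 | c37 | S

path = [(0,3), (1,3), (2,3), (2,2), (2,1)]
arrival = 37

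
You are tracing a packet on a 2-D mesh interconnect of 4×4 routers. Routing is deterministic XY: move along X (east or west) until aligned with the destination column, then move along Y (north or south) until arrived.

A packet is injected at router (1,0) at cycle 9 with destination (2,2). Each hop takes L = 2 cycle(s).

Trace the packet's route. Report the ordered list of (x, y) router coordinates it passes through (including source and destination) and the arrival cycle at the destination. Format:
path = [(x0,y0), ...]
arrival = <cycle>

path = [(1,0), (2,0), (2,1), (2,2)]
arrival = 15

t=9: at (1,0)
t=11: at (2,0) after E
t=13: at (2,1) after N
t=15: at (2,2) after N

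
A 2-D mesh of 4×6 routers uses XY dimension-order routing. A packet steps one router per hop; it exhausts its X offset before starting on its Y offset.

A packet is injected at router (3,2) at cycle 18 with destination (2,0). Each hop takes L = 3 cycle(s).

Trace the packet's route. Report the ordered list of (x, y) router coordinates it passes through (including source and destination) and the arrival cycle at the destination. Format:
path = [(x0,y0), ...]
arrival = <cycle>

  0. router=(3,2) cycle=18 (inject)
  1. router=(2,2) cycle=21 dir=W
  2. router=(2,1) cycle=24 dir=S
  3. router=(2,0) cycle=27 dir=S

path = [(3,2), (2,2), (2,1), (2,0)]
arrival = 27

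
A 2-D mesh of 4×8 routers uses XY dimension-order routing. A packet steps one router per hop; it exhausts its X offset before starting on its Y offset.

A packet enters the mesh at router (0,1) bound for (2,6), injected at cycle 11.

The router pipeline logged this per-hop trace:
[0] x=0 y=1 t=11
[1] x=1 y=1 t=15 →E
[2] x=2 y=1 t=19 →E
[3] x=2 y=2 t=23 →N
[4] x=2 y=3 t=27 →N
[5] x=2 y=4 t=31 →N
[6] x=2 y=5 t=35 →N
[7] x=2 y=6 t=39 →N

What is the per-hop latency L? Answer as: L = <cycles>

Between hops 0 and 1 the cycle counter advances 15 − 11 = 4.
Each hop adds L, hence L = 4.

L = 4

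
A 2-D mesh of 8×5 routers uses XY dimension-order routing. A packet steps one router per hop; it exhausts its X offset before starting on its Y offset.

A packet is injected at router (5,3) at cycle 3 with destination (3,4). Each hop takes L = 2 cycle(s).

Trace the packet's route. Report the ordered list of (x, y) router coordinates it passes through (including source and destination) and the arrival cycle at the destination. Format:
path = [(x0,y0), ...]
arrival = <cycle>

hop 0: (5,3) @ cyc 3
hop 1: (4,3) @ cyc 5  [W]
hop 2: (3,3) @ cyc 7  [W]
hop 3: (3,4) @ cyc 9  [N]

path = [(5,3), (4,3), (3,3), (3,4)]
arrival = 9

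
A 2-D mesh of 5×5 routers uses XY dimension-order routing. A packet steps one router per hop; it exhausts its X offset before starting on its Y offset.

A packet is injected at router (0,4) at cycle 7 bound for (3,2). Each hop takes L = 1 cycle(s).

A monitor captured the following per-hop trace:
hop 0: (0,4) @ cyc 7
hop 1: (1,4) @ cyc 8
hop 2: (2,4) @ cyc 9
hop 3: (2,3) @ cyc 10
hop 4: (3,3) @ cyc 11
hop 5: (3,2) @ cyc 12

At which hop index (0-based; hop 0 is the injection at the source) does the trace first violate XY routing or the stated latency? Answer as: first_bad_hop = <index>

first_bad_hop = 3

  1: Δx=+1 Δy=+0 Δt=1 [ok]
  2: Δx=+1 Δy=+0 Δt=1 [ok]
  3: Δx=+0 Δy=-1 Δt=1 [BAD: Y-move but x=2≠3]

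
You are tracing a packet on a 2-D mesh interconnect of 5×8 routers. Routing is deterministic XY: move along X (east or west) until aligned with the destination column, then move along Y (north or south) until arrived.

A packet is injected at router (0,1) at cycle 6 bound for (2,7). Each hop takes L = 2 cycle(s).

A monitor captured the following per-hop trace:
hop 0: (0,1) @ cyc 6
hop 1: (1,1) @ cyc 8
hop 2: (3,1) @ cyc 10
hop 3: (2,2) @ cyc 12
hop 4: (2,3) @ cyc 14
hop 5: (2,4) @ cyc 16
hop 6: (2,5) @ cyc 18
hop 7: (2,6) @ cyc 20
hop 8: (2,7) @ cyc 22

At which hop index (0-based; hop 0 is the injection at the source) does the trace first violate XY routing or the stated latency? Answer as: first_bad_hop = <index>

[1] (+1,+0) / 2c ⇒ ok
[2] (+2,+0) / 2c ⇒ BAD: non-unit step

first_bad_hop = 2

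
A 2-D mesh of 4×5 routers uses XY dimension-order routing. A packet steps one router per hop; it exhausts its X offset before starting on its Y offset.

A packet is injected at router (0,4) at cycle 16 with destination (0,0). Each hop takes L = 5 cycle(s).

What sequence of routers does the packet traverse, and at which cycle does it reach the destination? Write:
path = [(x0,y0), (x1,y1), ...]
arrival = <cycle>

path = [(0,4), (0,3), (0,2), (0,1), (0,0)]
arrival = 36

[0] x=0 y=4 t=16
[1] x=0 y=3 t=21 →S
[2] x=0 y=2 t=26 →S
[3] x=0 y=1 t=31 →S
[4] x=0 y=0 t=36 →S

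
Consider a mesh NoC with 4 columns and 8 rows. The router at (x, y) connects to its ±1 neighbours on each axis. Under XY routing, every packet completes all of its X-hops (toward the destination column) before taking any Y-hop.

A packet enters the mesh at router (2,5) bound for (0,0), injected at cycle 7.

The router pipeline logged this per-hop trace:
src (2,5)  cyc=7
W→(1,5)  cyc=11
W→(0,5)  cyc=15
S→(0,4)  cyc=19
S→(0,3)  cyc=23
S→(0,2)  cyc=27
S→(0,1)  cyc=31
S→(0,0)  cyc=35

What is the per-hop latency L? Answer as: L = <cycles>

Between hops 0 and 1 the cycle counter advances 11 − 7 = 4.
One hop costs L cycles, so L = 4.

L = 4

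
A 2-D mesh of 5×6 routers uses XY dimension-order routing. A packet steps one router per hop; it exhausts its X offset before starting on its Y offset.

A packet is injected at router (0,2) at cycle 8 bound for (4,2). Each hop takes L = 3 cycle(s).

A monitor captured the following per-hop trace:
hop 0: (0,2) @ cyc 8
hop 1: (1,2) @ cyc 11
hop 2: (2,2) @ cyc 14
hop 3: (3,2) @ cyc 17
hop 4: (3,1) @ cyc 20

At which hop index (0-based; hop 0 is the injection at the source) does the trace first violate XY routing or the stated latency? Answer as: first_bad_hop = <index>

[1] (+1,+0) / 3c ⇒ ok
[2] (+1,+0) / 3c ⇒ ok
[3] (+1,+0) / 3c ⇒ ok
[4] (+0,-1) / 3c ⇒ BAD: Y-move but x=3≠4

first_bad_hop = 4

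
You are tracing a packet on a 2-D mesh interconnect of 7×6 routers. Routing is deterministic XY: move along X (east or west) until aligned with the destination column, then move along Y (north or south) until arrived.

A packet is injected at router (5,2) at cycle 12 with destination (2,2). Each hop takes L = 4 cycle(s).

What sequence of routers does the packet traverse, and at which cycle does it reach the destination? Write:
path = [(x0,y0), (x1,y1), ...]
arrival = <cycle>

path = [(5,2), (4,2), (3,2), (2,2)]
arrival = 24

#0 — 5,2 | c12
#1 — 4,2 | c16 | W
#2 — 3,2 | c20 | W
#3 — 2,2 | c24 | W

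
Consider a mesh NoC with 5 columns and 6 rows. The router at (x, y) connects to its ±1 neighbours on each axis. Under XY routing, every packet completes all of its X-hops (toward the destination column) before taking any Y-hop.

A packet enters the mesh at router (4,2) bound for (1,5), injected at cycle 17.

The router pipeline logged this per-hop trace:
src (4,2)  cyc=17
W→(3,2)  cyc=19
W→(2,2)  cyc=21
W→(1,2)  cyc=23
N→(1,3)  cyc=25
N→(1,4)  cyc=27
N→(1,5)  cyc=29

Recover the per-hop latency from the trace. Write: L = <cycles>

L = 2

Δcyc across hop 0→1: 19 − 17 = 2.
Per-hop latency L = Δcyc = 2.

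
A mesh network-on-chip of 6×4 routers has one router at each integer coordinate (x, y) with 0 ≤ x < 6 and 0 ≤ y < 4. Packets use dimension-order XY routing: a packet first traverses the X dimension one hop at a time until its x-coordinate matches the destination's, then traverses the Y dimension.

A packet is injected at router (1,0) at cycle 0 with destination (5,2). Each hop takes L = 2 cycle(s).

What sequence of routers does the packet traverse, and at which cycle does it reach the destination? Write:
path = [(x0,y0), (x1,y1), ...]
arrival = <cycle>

[0] x=1 y=0 t=0
[1] x=2 y=0 t=2 →E
[2] x=3 y=0 t=4 →E
[3] x=4 y=0 t=6 →E
[4] x=5 y=0 t=8 →E
[5] x=5 y=1 t=10 →N
[6] x=5 y=2 t=12 →N

path = [(1,0), (2,0), (3,0), (4,0), (5,0), (5,1), (5,2)]
arrival = 12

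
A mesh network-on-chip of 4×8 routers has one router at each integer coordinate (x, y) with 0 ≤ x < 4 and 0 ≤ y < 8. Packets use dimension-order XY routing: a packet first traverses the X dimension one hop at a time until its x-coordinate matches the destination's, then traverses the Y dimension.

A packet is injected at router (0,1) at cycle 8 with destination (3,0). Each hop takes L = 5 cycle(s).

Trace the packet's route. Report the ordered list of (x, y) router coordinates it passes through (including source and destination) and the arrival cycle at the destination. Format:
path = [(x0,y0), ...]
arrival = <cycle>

path = [(0,1), (1,1), (2,1), (3,1), (3,0)]
arrival = 28

src (0,1)  cyc=8
E→(1,1)  cyc=13
E→(2,1)  cyc=18
E→(3,1)  cyc=23
S→(3,0)  cyc=28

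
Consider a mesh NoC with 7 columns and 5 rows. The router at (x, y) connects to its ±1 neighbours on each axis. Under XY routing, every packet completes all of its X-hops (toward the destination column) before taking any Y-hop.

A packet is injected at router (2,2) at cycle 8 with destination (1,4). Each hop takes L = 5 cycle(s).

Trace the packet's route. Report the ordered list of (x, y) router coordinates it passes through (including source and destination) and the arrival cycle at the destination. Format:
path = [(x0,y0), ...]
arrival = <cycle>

#0 — 2,2 | c8
#1 — 1,2 | c13 | W
#2 — 1,3 | c18 | N
#3 — 1,4 | c23 | N

path = [(2,2), (1,2), (1,3), (1,4)]
arrival = 23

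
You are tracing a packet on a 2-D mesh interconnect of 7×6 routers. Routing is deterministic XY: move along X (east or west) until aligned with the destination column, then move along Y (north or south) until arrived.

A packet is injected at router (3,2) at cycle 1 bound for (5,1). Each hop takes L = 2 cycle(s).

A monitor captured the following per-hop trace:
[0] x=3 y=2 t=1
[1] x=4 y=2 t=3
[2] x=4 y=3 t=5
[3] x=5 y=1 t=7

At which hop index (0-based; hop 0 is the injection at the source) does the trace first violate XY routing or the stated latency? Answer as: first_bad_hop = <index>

check 1→ d=(1,0) cyc+2: ok
check 2→ d=(0,1) cyc+2: BAD: Y-move but x=4≠5

first_bad_hop = 2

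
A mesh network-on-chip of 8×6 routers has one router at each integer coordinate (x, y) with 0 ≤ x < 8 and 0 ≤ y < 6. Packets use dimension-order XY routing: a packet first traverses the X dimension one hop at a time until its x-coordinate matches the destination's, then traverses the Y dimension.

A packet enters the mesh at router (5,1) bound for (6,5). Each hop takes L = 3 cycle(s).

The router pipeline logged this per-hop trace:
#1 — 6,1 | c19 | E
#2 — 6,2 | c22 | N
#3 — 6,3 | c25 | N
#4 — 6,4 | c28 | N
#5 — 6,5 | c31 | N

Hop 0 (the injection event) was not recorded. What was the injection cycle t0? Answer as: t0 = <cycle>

t0 = 16

At hop 1 the cycle is 19; in general cyc_k = t0 + kL.
t0 = cyc[1] − L = 19 − 3 = 16.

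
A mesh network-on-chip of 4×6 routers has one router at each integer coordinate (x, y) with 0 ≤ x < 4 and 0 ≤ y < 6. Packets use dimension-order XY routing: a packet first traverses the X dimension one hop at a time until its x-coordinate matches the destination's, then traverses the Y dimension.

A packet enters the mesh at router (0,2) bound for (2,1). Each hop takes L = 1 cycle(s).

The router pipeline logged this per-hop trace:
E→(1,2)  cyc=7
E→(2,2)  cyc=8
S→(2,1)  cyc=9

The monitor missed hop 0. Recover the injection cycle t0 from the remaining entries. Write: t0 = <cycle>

The first recorded entry is hop 1 at cycle 7.
Therefore t0 = 7 − L = 6.

t0 = 6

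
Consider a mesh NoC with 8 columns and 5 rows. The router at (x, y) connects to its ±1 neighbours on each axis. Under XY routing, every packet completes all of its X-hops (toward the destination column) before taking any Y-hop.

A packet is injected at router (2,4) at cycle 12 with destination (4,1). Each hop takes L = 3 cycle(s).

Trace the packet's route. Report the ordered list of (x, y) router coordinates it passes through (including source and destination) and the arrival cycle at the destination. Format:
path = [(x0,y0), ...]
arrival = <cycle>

path = [(2,4), (3,4), (4,4), (4,3), (4,2), (4,1)]
arrival = 27

hop 0: (2,4) @ cyc 12
hop 1: (3,4) @ cyc 15  [E]
hop 2: (4,4) @ cyc 18  [E]
hop 3: (4,3) @ cyc 21  [S]
hop 4: (4,2) @ cyc 24  [S]
hop 5: (4,1) @ cyc 27  [S]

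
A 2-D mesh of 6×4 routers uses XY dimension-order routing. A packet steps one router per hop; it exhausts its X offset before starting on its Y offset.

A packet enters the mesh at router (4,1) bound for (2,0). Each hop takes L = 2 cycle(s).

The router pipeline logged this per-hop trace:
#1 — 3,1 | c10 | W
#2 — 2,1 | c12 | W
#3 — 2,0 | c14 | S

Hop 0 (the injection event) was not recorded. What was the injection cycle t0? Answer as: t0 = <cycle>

cyc[1] = 10 and cyc[k] = t0 + k·L for every k.
Subtract one hop: t0 = 10 − 2 = 8.

t0 = 8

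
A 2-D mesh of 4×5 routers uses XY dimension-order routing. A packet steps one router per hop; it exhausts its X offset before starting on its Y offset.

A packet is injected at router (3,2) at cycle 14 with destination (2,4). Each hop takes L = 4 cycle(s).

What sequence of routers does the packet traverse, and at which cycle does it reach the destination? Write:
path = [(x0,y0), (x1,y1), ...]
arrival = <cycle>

path = [(3,2), (2,2), (2,3), (2,4)]
arrival = 26

  0. router=(3,2) cycle=14 (inject)
  1. router=(2,2) cycle=18 dir=W
  2. router=(2,3) cycle=22 dir=N
  3. router=(2,4) cycle=26 dir=N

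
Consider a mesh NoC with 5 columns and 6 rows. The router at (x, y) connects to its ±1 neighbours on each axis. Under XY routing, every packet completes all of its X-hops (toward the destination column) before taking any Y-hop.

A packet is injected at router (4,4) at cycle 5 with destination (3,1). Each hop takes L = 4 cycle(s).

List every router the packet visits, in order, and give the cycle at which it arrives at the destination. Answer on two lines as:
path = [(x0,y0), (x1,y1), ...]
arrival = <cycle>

#0 — 4,4 | c5
#1 — 3,4 | c9 | W
#2 — 3,3 | c13 | S
#3 — 3,2 | c17 | S
#4 — 3,1 | c21 | S

path = [(4,4), (3,4), (3,3), (3,2), (3,1)]
arrival = 21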